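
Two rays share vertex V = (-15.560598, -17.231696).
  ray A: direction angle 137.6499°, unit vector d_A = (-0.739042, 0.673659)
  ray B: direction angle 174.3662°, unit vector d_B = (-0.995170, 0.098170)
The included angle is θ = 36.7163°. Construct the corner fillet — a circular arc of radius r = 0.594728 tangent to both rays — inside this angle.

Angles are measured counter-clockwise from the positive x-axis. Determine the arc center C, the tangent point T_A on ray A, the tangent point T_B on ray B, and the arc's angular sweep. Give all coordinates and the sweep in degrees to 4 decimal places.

bisector direction at 156.0080° = (-0.913603,0.406608)
center distance |VC| = r/sin(θ/2) = 0.594728/sin(18.3581°) = 1.888290
C = V + |VC|·bis = (-17.2857,-16.4639)
T_A = V + ((C−V)·d_A)·d_A = V + 1.7922·d_A = (-16.8851,-16.0244)
T_B = V + ((C−V)·d_B)·d_B = V + 1.7922·d_B = (-17.3441,-17.0558)
sweep = 180° − θ = 143.2837°

center=(-17.2857,-16.4639) T_A=(-16.8851,-16.0244) T_B=(-17.3441,-17.0558) sweep=143.2837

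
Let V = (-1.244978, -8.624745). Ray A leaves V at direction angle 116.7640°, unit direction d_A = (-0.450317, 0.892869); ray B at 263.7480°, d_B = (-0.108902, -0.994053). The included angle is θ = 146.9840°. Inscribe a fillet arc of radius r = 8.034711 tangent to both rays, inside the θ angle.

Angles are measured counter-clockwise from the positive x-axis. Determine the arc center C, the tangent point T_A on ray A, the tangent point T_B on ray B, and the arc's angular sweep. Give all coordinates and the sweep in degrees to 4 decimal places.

bisector direction at 190.2560° = (-0.984022,-0.178047)
center distance |VC| = r/sin(θ/2) = 8.034711/sin(73.4920°) = 8.380140
C = V + |VC|·bis = (-9.4912,-10.1168)
T_A = V + ((C−V)·d_A)·d_A = V + 2.3812·d_A = (-2.3173,-6.4986)
T_B = V + ((C−V)·d_B)·d_B = V + 2.3812·d_B = (-1.5043,-10.9918)
sweep = 180° − θ = 33.0160°

center=(-9.4912,-10.1168) T_A=(-2.3173,-6.4986) T_B=(-1.5043,-10.9918) sweep=33.0160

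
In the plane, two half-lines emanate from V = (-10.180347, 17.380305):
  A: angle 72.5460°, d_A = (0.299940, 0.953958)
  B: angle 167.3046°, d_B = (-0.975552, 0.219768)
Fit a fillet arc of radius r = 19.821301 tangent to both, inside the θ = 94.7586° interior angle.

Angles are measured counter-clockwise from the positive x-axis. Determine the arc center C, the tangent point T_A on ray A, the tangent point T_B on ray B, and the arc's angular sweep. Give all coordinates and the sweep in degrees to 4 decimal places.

bisector direction at 119.9253° = (-0.498870,0.866677)
center distance |VC| = r/sin(θ/2) = 19.821301/sin(47.3793°) = 26.936514
C = V + |VC|·bis = (-23.6182,40.7255)
T_A = V + ((C−V)·d_A)·d_A = V + 18.2398·d_A = (-4.7095,34.7803)
T_B = V + ((C−V)·d_B)·d_B = V + 18.2398·d_B = (-27.9743,21.3888)
sweep = 180° − θ = 85.2414°

center=(-23.6182,40.7255) T_A=(-4.7095,34.7803) T_B=(-27.9743,21.3888) sweep=85.2414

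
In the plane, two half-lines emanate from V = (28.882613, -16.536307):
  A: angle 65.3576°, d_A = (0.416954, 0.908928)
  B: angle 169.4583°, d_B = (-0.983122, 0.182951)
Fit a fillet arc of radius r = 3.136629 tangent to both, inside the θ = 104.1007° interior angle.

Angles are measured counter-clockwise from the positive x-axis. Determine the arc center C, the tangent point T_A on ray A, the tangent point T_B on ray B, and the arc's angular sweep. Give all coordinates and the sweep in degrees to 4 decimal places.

center=(27.0516,-13.0051) T_A=(29.9026,-14.3129) T_B=(26.4777,-16.0888) sweep=75.8993

bisector direction at 117.4080° = (-0.460323,0.887752)
center distance |VC| = r/sin(θ/2) = 3.136629/sin(52.0504°) = 3.977710
C = V + |VC|·bis = (27.0516,-13.0051)
T_A = V + ((C−V)·d_A)·d_A = V + 2.4462·d_A = (29.9026,-14.3129)
T_B = V + ((C−V)·d_B)·d_B = V + 2.4462·d_B = (26.4777,-16.0888)
sweep = 180° − θ = 75.8993°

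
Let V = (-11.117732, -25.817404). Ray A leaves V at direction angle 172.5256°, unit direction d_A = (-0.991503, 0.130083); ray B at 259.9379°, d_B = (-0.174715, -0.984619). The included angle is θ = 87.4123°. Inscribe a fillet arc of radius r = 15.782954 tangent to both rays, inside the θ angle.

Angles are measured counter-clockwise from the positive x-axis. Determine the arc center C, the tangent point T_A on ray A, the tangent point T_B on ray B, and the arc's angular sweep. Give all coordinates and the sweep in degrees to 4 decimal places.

center=(-29.5429,-39.3183) T_A=(-27.4898,-23.6694) T_B=(-14.0027,-42.0758) sweep=92.5877

bisector direction at 216.2318° = (-0.806633,-0.591053)
center distance |VC| = r/sin(θ/2) = 15.782954/sin(43.7062°) = 22.842066
C = V + |VC|·bis = (-29.5429,-39.3183)
T_A = V + ((C−V)·d_A)·d_A = V + 16.5124·d_A = (-27.4898,-23.6694)
T_B = V + ((C−V)·d_B)·d_B = V + 16.5124·d_B = (-14.0027,-42.0758)
sweep = 180° − θ = 92.5877°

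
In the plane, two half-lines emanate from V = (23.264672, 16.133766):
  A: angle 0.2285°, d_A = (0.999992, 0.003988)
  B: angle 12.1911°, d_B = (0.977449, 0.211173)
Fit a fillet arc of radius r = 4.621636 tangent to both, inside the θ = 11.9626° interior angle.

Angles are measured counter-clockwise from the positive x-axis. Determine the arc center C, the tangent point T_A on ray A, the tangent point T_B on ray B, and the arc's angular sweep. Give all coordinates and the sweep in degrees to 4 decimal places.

bisector direction at 6.2098° = (0.994132,0.108169)
center distance |VC| = r/sin(θ/2) = 4.621636/sin(5.9813°) = 44.351866
C = V + |VC|·bis = (67.3563,20.9313)
T_A = V + ((C−V)·d_A)·d_A = V + 44.1104·d_A = (67.3747,16.3097)
T_B = V + ((C−V)·d_B)·d_B = V + 44.1104·d_B = (66.3803,25.4487)
sweep = 180° − θ = 168.0374°

center=(67.3563,20.9313) T_A=(67.3747,16.3097) T_B=(66.3803,25.4487) sweep=168.0374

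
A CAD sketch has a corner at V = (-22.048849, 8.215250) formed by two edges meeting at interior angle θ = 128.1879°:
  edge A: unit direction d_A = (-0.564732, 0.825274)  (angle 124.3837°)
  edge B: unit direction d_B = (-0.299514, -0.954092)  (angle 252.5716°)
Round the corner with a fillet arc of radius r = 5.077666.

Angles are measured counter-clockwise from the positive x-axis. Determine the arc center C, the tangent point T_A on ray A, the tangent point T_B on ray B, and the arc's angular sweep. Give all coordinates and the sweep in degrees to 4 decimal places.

bisector direction at 188.4777° = (-0.989073,-0.147424)
center distance |VC| = r/sin(θ/2) = 5.077666/sin(64.0940°) = 5.644914
C = V + |VC|·bis = (-27.6321,7.3831)
T_A = V + ((C−V)·d_A)·d_A = V + 2.4662·d_A = (-23.4416,10.2506)
T_B = V + ((C−V)·d_B)·d_B = V + 2.4662·d_B = (-22.7875,5.8622)
sweep = 180° − θ = 51.8121°

center=(-27.6321,7.3831) T_A=(-23.4416,10.2506) T_B=(-22.7875,5.8622) sweep=51.8121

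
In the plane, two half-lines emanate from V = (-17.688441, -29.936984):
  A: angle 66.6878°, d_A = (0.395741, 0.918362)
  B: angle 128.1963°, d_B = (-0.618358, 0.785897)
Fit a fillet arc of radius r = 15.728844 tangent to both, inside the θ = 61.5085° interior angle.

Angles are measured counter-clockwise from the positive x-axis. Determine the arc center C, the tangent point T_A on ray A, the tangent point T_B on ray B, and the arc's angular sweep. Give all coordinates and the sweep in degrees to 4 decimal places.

bisector direction at 97.4421° = (-0.129523,0.991576)
center distance |VC| = r/sin(θ/2) = 15.728844/sin(30.7542°) = 30.759038
C = V + |VC|·bis = (-21.6725,0.5630)
T_A = V + ((C−V)·d_A)·d_A = V + 26.4333·d_A = (-7.2277,-5.6616)
T_B = V + ((C−V)·d_B)·d_B = V + 26.4333·d_B = (-34.0337,-9.1631)
sweep = 180° − θ = 118.4915°

center=(-21.6725,0.5630) T_A=(-7.2277,-5.6616) T_B=(-34.0337,-9.1631) sweep=118.4915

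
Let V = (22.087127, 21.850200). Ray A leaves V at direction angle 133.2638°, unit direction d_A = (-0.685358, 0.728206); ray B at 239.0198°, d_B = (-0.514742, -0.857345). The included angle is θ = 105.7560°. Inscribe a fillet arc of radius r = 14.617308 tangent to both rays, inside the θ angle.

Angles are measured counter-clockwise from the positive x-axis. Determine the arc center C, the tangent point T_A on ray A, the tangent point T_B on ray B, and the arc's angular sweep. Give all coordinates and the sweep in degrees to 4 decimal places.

bisector direction at 186.1418° = (-0.994260,-0.106989)
center distance |VC| = r/sin(θ/2) = 14.617308/sin(52.8780°) = 18.332309
C = V + |VC|·bis = (3.8600,19.8888)
T_A = V + ((C−V)·d_A)·d_A = V + 11.0638·d_A = (14.5045,29.9069)
T_B = V + ((C−V)·d_B)·d_B = V + 11.0638·d_B = (16.3921,12.3647)
sweep = 180° − θ = 74.2440°

center=(3.8600,19.8888) T_A=(14.5045,29.9069) T_B=(16.3921,12.3647) sweep=74.2440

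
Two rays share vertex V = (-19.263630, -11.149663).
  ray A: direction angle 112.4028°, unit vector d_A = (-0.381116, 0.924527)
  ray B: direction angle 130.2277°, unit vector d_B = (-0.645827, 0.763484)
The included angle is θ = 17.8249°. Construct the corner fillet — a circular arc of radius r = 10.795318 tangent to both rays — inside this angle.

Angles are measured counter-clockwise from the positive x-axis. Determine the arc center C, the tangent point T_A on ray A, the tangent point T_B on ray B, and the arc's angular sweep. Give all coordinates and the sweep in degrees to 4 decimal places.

bisector direction at 121.3153° = (-0.519747,0.854321)
center distance |VC| = r/sin(θ/2) = 10.795318/sin(8.9124°) = 69.680903
C = V + |VC|·bis = (-55.4800,48.3802)
T_A = V + ((C−V)·d_A)·d_A = V + 68.8396·d_A = (-45.4995,52.4944)
T_B = V + ((C−V)·d_B)·d_B = V + 68.8396·d_B = (-63.7221,41.4083)
sweep = 180° − θ = 162.1751°

center=(-55.4800,48.3802) T_A=(-45.4995,52.4944) T_B=(-63.7221,41.4083) sweep=162.1751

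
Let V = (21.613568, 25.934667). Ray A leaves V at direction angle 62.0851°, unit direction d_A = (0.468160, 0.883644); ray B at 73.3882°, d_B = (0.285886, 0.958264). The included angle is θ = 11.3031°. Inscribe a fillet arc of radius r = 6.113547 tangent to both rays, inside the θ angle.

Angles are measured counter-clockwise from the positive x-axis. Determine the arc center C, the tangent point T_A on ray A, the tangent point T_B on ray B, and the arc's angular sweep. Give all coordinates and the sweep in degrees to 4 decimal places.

bisector direction at 67.7366° = (0.378864,0.925452)
center distance |VC| = r/sin(θ/2) = 6.113547/sin(5.6516°) = 62.080154
C = V + |VC|·bis = (45.1335,83.3869)
T_A = V + ((C−V)·d_A)·d_A = V + 61.7784·d_A = (50.5357,80.5248)
T_B = V + ((C−V)·d_B)·d_B = V + 61.7784·d_B = (39.2751,85.1347)
sweep = 180° − θ = 168.6969°

center=(45.1335,83.3869) T_A=(50.5357,80.5248) T_B=(39.2751,85.1347) sweep=168.6969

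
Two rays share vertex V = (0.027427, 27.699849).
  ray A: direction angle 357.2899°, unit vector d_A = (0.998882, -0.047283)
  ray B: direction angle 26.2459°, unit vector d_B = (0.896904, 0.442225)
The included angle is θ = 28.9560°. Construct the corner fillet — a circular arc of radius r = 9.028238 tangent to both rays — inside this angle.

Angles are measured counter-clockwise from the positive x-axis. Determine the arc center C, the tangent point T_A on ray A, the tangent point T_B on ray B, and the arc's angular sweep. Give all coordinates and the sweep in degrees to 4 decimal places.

center=(35.3802,35.0648) T_A=(34.9533,26.0466) T_B=(31.3877,43.1622) sweep=151.0440

bisector direction at 11.7679° = (0.978982,0.203948)
center distance |VC| = r/sin(θ/2) = 9.028238/sin(14.4780°) = 36.111761
C = V + |VC|·bis = (35.3802,35.0648)
T_A = V + ((C−V)·d_A)·d_A = V + 34.9650·d_A = (34.9533,26.0466)
T_B = V + ((C−V)·d_B)·d_B = V + 34.9650·d_B = (31.3877,43.1622)
sweep = 180° − θ = 151.0440°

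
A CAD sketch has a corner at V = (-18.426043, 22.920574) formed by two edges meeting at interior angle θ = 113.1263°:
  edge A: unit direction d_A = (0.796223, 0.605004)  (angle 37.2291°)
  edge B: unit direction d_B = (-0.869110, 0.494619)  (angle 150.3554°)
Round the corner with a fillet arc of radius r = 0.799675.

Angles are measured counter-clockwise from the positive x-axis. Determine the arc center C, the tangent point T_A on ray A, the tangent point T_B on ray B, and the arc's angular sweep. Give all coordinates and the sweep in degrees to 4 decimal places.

bisector direction at 93.7923° = (-0.066139,0.997810)
center distance |VC| = r/sin(θ/2) = 0.799675/sin(56.5632°) = 0.958276
C = V + |VC|·bis = (-18.4894,23.8768)
T_A = V + ((C−V)·d_A)·d_A = V + 0.5280·d_A = (-18.0056,23.2400)
T_B = V + ((C−V)·d_B)·d_B = V + 0.5280·d_B = (-18.8850,23.1817)
sweep = 180° − θ = 66.8737°

center=(-18.4894,23.8768) T_A=(-18.0056,23.2400) T_B=(-18.8850,23.1817) sweep=66.8737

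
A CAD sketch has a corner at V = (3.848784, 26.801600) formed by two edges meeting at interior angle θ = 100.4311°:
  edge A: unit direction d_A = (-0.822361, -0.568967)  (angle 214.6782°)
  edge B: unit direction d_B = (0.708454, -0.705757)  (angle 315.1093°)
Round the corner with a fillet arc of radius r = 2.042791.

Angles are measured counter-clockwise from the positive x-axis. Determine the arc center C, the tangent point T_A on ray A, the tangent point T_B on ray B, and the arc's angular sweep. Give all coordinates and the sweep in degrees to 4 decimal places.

center=(3.6122,24.1538) T_A=(2.4499,25.8338) T_B=(5.0539,25.6011) sweep=79.5689

bisector direction at 264.8938° = (-0.089003,-0.996031)
center distance |VC| = r/sin(θ/2) = 2.042791/sin(50.2156°) = 2.658302
C = V + |VC|·bis = (3.6122,24.1538)
T_A = V + ((C−V)·d_A)·d_A = V + 1.7011·d_A = (2.4499,25.8338)
T_B = V + ((C−V)·d_B)·d_B = V + 1.7011·d_B = (5.0539,25.6011)
sweep = 180° − θ = 79.5689°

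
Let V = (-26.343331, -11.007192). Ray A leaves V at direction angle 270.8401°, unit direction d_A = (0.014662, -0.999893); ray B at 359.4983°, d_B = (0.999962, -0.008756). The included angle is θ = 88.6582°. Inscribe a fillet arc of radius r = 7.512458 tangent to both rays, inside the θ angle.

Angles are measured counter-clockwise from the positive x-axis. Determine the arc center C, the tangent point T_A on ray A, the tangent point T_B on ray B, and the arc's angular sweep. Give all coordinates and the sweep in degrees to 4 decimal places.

bisector direction at 315.1692° = (0.709192,-0.705016)
center distance |VC| = r/sin(θ/2) = 7.512458/sin(44.3291°) = 10.750840
C = V + |VC|·bis = (-18.7189,-18.5867)
T_A = V + ((C−V)·d_A)·d_A = V + 7.6905·d_A = (-26.2306,-18.6968)
T_B = V + ((C−V)·d_B)·d_B = V + 7.6905·d_B = (-18.6531,-11.0745)
sweep = 180° − θ = 91.3418°

center=(-18.7189,-18.5867) T_A=(-26.2306,-18.6968) T_B=(-18.6531,-11.0745) sweep=91.3418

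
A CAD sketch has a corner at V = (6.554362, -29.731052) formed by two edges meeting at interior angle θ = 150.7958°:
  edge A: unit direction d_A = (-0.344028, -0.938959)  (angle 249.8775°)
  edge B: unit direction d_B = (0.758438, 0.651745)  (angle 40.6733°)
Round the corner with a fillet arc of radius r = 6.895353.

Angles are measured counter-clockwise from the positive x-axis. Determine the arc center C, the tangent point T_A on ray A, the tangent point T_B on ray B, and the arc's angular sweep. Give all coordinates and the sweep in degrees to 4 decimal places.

center=(12.4108,-33.7900) T_A=(5.9364,-31.4178) T_B=(7.9168,-28.5603) sweep=29.2042

bisector direction at 325.2754° = (0.821900,-0.569632)
center distance |VC| = r/sin(θ/2) = 6.895353/sin(75.3979°) = 7.125507
C = V + |VC|·bis = (12.4108,-33.7900)
T_A = V + ((C−V)·d_A)·d_A = V + 1.7964·d_A = (5.9364,-31.4178)
T_B = V + ((C−V)·d_B)·d_B = V + 1.7964·d_B = (7.9168,-28.5603)
sweep = 180° − θ = 29.2042°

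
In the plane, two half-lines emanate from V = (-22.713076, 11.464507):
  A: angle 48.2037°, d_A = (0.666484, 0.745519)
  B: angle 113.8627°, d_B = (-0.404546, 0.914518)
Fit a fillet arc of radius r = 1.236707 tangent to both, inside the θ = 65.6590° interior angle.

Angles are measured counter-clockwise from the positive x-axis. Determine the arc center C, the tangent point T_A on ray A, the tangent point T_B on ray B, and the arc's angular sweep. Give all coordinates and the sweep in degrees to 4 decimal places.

center=(-22.3575,13.7178) T_A=(-21.4355,12.8935) T_B=(-23.4885,13.2175) sweep=114.3410

bisector direction at 81.0332° = (0.155862,0.987779)
center distance |VC| = r/sin(θ/2) = 1.236707/sin(32.8295°) = 2.281154
C = V + |VC|·bis = (-22.3575,13.7178)
T_A = V + ((C−V)·d_A)·d_A = V + 1.9168·d_A = (-21.4355,12.8935)
T_B = V + ((C−V)·d_B)·d_B = V + 1.9168·d_B = (-23.4885,13.2175)
sweep = 180° − θ = 114.3410°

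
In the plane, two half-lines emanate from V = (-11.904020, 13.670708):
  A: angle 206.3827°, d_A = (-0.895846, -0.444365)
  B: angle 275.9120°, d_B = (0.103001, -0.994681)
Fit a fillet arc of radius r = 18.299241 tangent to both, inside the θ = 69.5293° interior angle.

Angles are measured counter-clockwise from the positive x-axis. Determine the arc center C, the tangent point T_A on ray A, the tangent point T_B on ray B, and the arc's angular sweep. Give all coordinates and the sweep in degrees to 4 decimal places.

bisector direction at 241.1474° = (-0.482559,-0.875864)
center distance |VC| = r/sin(θ/2) = 18.299241/sin(34.7647°) = 32.092287
C = V + |VC|·bis = (-27.3904,-14.4378)
T_A = V + ((C−V)·d_A)·d_A = V + 26.3639·d_A = (-35.5220,1.9555)
T_B = V + ((C−V)·d_B)·d_B = V + 26.3639·d_B = (-9.1885,-12.5529)
sweep = 180° − θ = 110.4707°

center=(-27.3904,-14.4378) T_A=(-35.5220,1.9555) T_B=(-9.1885,-12.5529) sweep=110.4707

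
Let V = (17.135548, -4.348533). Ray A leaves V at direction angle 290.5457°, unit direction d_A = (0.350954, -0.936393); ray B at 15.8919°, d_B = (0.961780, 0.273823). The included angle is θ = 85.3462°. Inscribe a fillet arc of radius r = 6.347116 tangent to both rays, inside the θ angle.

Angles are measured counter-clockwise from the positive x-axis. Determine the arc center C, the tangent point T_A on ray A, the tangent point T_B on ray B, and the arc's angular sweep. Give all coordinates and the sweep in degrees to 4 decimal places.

bisector direction at 333.2188° = (0.892734,-0.450585)
center distance |VC| = r/sin(θ/2) = 6.347116/sin(42.6731°) = 9.364089
C = V + |VC|·bis = (25.4952,-8.5678)
T_A = V + ((C−V)·d_A)·d_A = V + 6.8848·d_A = (19.5518,-10.7954)
T_B = V + ((C−V)·d_B)·d_B = V + 6.8848·d_B = (23.7572,-2.4633)
sweep = 180° − θ = 94.6538°

center=(25.4952,-8.5678) T_A=(19.5518,-10.7954) T_B=(23.7572,-2.4633) sweep=94.6538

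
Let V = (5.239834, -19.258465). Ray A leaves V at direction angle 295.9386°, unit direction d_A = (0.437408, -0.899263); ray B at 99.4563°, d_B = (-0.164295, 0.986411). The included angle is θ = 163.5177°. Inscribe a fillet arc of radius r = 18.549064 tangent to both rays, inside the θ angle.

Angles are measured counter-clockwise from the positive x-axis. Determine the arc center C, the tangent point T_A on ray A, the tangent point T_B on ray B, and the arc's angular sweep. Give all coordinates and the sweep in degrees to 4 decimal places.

bisector direction at 17.6975° = (0.952675,0.303991)
center distance |VC| = r/sin(θ/2) = 18.549064/sin(81.7588°) = 18.742609
C = V + |VC|·bis = (23.0954,-13.5609)
T_A = V + ((C−V)·d_A)·d_A = V + 2.6866·d_A = (6.4150,-21.6744)
T_B = V + ((C−V)·d_B)·d_B = V + 2.6866·d_B = (4.7984,-16.6084)
sweep = 180° − θ = 16.4823°

center=(23.0954,-13.5609) T_A=(6.4150,-21.6744) T_B=(4.7984,-16.6084) sweep=16.4823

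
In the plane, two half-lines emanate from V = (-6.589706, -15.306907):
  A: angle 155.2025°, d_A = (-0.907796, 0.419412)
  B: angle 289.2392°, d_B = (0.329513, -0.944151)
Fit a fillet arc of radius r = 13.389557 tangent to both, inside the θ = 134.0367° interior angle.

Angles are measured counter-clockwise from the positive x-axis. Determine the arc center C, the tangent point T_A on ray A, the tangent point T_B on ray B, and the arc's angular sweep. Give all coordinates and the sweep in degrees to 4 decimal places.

bisector direction at 222.2208° = (-0.740560,-0.671990)
center distance |VC| = r/sin(θ/2) = 13.389557/sin(67.0183°) = 14.543908
C = V + |VC|·bis = (-17.3603,-25.0803)
T_A = V + ((C−V)·d_A)·d_A = V + 5.6785·d_A = (-11.7446,-12.9253)
T_B = V + ((C−V)·d_B)·d_B = V + 5.6785·d_B = (-4.7186,-20.6682)
sweep = 180° − θ = 45.9633°

center=(-17.3603,-25.0803) T_A=(-11.7446,-12.9253) T_B=(-4.7186,-20.6682) sweep=45.9633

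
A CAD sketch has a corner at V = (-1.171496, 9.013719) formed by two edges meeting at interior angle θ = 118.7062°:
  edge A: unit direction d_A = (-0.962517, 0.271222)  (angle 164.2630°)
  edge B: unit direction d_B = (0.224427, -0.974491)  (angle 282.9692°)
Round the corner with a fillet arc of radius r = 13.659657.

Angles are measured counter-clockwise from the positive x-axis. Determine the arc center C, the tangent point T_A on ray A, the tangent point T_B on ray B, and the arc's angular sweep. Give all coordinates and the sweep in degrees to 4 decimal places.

center=(-12.6663,-1.9388) T_A=(-8.9615,11.2088) T_B=(0.6449,1.1268) sweep=61.2938

bisector direction at 223.6161° = (-0.723978,-0.689823)
center distance |VC| = r/sin(θ/2) = 13.659657/sin(59.3531°) = 15.877321
C = V + |VC|·bis = (-12.6663,-1.9388)
T_A = V + ((C−V)·d_A)·d_A = V + 8.0934·d_A = (-8.9615,11.2088)
T_B = V + ((C−V)·d_B)·d_B = V + 8.0934·d_B = (0.6449,1.1268)
sweep = 180° − θ = 61.2938°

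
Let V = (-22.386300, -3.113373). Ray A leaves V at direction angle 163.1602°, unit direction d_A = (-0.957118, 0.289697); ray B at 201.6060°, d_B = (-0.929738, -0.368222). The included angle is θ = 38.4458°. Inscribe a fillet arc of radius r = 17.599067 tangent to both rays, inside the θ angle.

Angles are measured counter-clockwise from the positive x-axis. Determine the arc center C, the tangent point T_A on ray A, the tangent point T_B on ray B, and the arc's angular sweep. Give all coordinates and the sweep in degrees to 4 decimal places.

bisector direction at 182.3831° = (-0.999135,-0.041581)
center distance |VC| = r/sin(θ/2) = 17.599067/sin(19.2229°) = 53.452951
C = V + |VC|·bis = (-75.7930,-5.3360)
T_A = V + ((C−V)·d_A)·d_A = V + 50.4727·d_A = (-70.6946,11.5084)
T_B = V + ((C−V)·d_B)·d_B = V + 50.4727·d_B = (-69.3127,-21.6985)
sweep = 180° − θ = 141.5542°

center=(-75.7930,-5.3360) T_A=(-70.6946,11.5084) T_B=(-69.3127,-21.6985) sweep=141.5542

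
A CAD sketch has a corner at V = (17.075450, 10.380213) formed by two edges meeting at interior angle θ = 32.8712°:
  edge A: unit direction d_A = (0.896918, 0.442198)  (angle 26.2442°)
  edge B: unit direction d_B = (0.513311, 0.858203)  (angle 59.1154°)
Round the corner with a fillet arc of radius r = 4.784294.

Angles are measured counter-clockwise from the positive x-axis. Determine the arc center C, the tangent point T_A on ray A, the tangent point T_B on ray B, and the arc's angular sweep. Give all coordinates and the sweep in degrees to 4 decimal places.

bisector direction at 42.6798° = (0.735154,0.677901)
center distance |VC| = r/sin(θ/2) = 4.784294/sin(16.4356°) = 16.909369
C = V + |VC|·bis = (29.5064,21.8431)
T_A = V + ((C−V)·d_A)·d_A = V + 16.2184·d_A = (31.6220,17.5520)
T_B = V + ((C−V)·d_B)·d_B = V + 16.2184·d_B = (25.4005,24.2989)
sweep = 180° − θ = 147.1288°

center=(29.5064,21.8431) T_A=(31.6220,17.5520) T_B=(25.4005,24.2989) sweep=147.1288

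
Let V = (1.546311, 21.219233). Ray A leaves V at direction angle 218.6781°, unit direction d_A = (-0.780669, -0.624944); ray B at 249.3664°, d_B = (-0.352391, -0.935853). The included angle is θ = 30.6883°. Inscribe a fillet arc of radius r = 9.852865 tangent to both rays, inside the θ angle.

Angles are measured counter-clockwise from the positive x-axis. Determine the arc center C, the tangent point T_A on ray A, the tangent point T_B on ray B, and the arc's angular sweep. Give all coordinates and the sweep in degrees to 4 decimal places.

bisector direction at 234.0222° = (-0.587471,-0.809245)
center distance |VC| = r/sin(θ/2) = 9.852865/sin(15.3442°) = 37.234546
C = V + |VC|·bis = (-20.3279,-8.9126)
T_A = V + ((C−V)·d_A)·d_A = V + 35.9073·d_A = (-26.4854,-1.2208)
T_B = V + ((C−V)·d_B)·d_B = V + 35.9073·d_B = (-11.1071,-12.3847)
sweep = 180° − θ = 149.3117°

center=(-20.3279,-8.9126) T_A=(-26.4854,-1.2208) T_B=(-11.1071,-12.3847) sweep=149.3117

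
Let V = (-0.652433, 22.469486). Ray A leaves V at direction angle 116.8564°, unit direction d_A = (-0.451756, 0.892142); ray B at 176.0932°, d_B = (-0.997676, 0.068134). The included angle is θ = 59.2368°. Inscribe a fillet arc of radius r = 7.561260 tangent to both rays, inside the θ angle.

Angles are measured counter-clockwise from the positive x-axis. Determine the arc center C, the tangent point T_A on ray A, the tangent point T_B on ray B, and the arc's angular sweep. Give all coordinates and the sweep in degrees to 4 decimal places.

bisector direction at 146.4748° = (-0.833643,0.552304)
center distance |VC| = r/sin(θ/2) = 7.561260/sin(29.6184°) = 15.299348
C = V + |VC|·bis = (-13.4066,30.9194)
T_A = V + ((C−V)·d_A)·d_A = V + 13.3003·d_A = (-6.6609,34.3352)
T_B = V + ((C−V)·d_B)·d_B = V + 13.3003·d_B = (-13.9218,23.3757)
sweep = 180° − θ = 120.7632°

center=(-13.4066,30.9194) T_A=(-6.6609,34.3352) T_B=(-13.9218,23.3757) sweep=120.7632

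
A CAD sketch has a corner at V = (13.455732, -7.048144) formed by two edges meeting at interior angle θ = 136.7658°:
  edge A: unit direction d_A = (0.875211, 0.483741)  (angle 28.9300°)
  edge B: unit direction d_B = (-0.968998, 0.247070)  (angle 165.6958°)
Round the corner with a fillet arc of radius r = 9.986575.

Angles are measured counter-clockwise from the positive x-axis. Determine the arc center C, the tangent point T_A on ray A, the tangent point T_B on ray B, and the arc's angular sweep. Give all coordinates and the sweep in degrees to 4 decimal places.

bisector direction at 97.3129° = (-0.127288,0.991866)
center distance |VC| = r/sin(θ/2) = 9.986575/sin(68.3829°) = 10.742104
C = V + |VC|·bis = (12.0884,3.6066)
T_A = V + ((C−V)·d_A)·d_A = V + 3.9574·d_A = (16.9193,-5.1338)
T_B = V + ((C−V)·d_B)·d_B = V + 3.9574·d_B = (9.6210,-6.0704)
sweep = 180° − θ = 43.2342°

center=(12.0884,3.6066) T_A=(16.9193,-5.1338) T_B=(9.6210,-6.0704) sweep=43.2342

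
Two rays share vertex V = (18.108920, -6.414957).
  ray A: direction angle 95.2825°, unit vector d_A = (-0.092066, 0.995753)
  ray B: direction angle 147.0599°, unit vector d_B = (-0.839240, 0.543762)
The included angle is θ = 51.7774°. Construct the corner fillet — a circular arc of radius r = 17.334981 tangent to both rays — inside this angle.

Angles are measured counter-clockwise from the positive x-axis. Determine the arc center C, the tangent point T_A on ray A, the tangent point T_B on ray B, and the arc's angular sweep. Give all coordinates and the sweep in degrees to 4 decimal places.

bisector direction at 121.1712° = (-0.517597,0.855625)
center distance |VC| = r/sin(θ/2) = 17.334981/sin(25.8887°) = 39.702276
C = V + |VC|·bis = (-2.4409,27.5553)
T_A = V + ((C−V)·d_A)·d_A = V + 35.7179·d_A = (14.8205,29.1513)
T_B = V + ((C−V)·d_B)·d_B = V + 35.7179·d_B = (-11.8670,13.0071)
sweep = 180° − θ = 128.2226°

center=(-2.4409,27.5553) T_A=(14.8205,29.1513) T_B=(-11.8670,13.0071) sweep=128.2226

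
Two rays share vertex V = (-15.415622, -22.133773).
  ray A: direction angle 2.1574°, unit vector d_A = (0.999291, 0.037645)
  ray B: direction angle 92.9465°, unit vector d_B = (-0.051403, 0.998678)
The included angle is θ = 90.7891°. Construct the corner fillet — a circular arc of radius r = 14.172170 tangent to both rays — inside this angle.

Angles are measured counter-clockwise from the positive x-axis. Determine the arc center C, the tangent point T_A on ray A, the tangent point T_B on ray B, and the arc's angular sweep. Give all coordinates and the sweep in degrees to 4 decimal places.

bisector direction at 47.5519° = (0.674921,0.737890)
center distance |VC| = r/sin(θ/2) = 14.172170/sin(45.3946°) = 19.905872
C = V + |VC|·bis = (-1.9807,-7.4454)
T_A = V + ((C−V)·d_A)·d_A = V + 13.9783·d_A = (-1.4472,-21.6076)
T_B = V + ((C−V)·d_B)·d_B = V + 13.9783·d_B = (-16.1342,-8.1739)
sweep = 180° − θ = 89.2109°

center=(-1.9807,-7.4454) T_A=(-1.4472,-21.6076) T_B=(-16.1342,-8.1739) sweep=89.2109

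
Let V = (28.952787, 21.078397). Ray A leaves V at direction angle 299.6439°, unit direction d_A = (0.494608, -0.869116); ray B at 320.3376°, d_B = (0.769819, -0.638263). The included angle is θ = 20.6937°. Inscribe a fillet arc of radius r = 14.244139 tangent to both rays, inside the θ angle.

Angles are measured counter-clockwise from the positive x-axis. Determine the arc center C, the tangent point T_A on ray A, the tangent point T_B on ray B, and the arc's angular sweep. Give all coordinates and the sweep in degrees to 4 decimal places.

bisector direction at 309.9907° = (0.642664,-0.766148)
center distance |VC| = r/sin(θ/2) = 14.244139/sin(10.3468°) = 79.307408
C = V + |VC|·bis = (79.9208,-39.6828)
T_A = V + ((C−V)·d_A)·d_A = V + 78.0178·d_A = (67.5410,-46.7281)
T_B = V + ((C−V)·d_B)·d_B = V + 78.0178·d_B = (89.0123,-28.7174)
sweep = 180° − θ = 159.3063°

center=(79.9208,-39.6828) T_A=(67.5410,-46.7281) T_B=(89.0123,-28.7174) sweep=159.3063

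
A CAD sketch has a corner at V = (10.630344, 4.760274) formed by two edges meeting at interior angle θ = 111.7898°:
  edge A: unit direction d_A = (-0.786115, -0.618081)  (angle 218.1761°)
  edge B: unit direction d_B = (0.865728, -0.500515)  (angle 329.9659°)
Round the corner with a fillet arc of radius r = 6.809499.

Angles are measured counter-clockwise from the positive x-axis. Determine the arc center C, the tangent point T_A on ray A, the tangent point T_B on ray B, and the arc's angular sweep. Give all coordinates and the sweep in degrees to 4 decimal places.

center=(11.2142,-3.4429) T_A=(7.0054,1.9101) T_B=(14.6224,2.4523) sweep=68.2102

bisector direction at 274.0710° = (0.070993,-0.997477)
center distance |VC| = r/sin(θ/2) = 6.809499/sin(55.8949°) = 8.223929
C = V + |VC|·bis = (11.2142,-3.4429)
T_A = V + ((C−V)·d_A)·d_A = V + 4.6113·d_A = (7.0054,1.9101)
T_B = V + ((C−V)·d_B)·d_B = V + 4.6113·d_B = (14.6224,2.4523)
sweep = 180° − θ = 68.2102°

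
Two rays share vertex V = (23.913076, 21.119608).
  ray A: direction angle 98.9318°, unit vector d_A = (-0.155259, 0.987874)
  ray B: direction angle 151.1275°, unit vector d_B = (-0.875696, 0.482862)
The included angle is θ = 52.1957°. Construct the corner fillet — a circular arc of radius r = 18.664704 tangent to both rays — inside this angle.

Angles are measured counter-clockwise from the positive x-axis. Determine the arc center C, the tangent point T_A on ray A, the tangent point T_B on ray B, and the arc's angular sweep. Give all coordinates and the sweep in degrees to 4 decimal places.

bisector direction at 125.0297° = (-0.574000,0.818855)
center distance |VC| = r/sin(θ/2) = 18.664704/sin(26.0979°) = 42.428897
C = V + |VC|·bis = (-0.4411,55.8627)
T_A = V + ((C−V)·d_A)·d_A = V + 38.1030·d_A = (17.9973,58.7606)
T_B = V + ((C−V)·d_B)·d_B = V + 38.1030·d_B = (-9.4536,39.5181)
sweep = 180° − θ = 127.8043°

center=(-0.4411,55.8627) T_A=(17.9973,58.7606) T_B=(-9.4536,39.5181) sweep=127.8043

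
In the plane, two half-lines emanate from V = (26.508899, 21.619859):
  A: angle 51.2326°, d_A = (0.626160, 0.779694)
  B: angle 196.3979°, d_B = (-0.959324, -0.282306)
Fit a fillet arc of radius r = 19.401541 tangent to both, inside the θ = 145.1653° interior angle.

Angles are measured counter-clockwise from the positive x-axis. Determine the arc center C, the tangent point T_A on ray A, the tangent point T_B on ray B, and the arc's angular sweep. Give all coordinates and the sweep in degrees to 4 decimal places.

center=(15.1928,38.5140) T_A=(30.3200,26.3655) T_B=(20.6699,19.9016) sweep=34.8347

bisector direction at 123.8153° = (-0.556517,0.830836)
center distance |VC| = r/sin(θ/2) = 19.401541/sin(72.5827°) = 20.333854
C = V + |VC|·bis = (15.1928,38.5140)
T_A = V + ((C−V)·d_A)·d_A = V + 6.0865·d_A = (30.3200,26.3655)
T_B = V + ((C−V)·d_B)·d_B = V + 6.0865·d_B = (20.6699,19.9016)
sweep = 180° − θ = 34.8347°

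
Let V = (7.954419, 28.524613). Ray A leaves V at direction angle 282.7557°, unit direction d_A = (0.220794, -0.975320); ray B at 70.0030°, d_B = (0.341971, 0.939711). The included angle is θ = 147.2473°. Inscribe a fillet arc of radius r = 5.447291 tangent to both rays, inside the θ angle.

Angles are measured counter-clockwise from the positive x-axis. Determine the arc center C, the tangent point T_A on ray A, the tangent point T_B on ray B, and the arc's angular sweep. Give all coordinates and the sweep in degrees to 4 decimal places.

center=(13.6207,28.1661) T_A=(8.3079,26.9633) T_B=(8.5018,30.0289) sweep=32.7527

bisector direction at 356.3793° = (0.998004,-0.063150)
center distance |VC| = r/sin(θ/2) = 5.447291/sin(73.6236°) = 5.677630
C = V + |VC|·bis = (13.6207,28.1661)
T_A = V + ((C−V)·d_A)·d_A = V + 1.6008·d_A = (8.3079,26.9633)
T_B = V + ((C−V)·d_B)·d_B = V + 1.6008·d_B = (8.5018,30.0289)
sweep = 180° − θ = 32.7527°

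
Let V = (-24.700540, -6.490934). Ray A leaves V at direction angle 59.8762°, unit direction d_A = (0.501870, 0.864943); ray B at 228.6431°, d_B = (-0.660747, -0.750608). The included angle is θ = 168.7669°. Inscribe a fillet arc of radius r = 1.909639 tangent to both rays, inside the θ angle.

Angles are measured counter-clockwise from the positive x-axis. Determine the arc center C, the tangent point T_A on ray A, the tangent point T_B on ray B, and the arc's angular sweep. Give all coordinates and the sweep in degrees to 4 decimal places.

bisector direction at 144.2596° = (-0.811672,0.584113)
center distance |VC| = r/sin(θ/2) = 1.909639/sin(84.3834°) = 1.918851
C = V + |VC|·bis = (-26.2580,-5.3701)
T_A = V + ((C−V)·d_A)·d_A = V + 0.1878·d_A = (-24.6063,-6.3285)
T_B = V + ((C−V)·d_B)·d_B = V + 0.1878·d_B = (-24.8246,-6.6319)
sweep = 180° − θ = 11.2331°

center=(-26.2580,-5.3701) T_A=(-24.6063,-6.3285) T_B=(-24.8246,-6.6319) sweep=11.2331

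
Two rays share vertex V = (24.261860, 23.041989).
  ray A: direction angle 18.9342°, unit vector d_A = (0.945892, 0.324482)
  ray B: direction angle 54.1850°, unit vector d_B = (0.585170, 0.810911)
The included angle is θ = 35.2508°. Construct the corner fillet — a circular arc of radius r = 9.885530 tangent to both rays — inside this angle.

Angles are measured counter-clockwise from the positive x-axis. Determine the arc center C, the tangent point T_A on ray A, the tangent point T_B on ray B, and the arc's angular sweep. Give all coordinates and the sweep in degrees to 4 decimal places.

bisector direction at 36.5596° = (0.803238,0.595659)
center distance |VC| = r/sin(θ/2) = 9.885530/sin(17.6254°) = 32.647878
C = V + |VC|·bis = (50.4859,42.4890)
T_A = V + ((C−V)·d_A)·d_A = V + 31.1153·d_A = (53.6935,33.1383)
T_B = V + ((C−V)·d_B)·d_B = V + 31.1153·d_B = (42.4696,48.2737)
sweep = 180° − θ = 144.7492°

center=(50.4859,42.4890) T_A=(53.6935,33.1383) T_B=(42.4696,48.2737) sweep=144.7492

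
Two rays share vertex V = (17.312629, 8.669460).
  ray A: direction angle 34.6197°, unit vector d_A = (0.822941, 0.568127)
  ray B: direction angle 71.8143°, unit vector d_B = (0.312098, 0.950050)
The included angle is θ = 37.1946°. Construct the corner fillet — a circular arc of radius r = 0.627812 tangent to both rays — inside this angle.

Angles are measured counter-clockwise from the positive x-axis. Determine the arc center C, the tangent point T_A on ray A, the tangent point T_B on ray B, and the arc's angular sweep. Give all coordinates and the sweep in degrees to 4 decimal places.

bisector direction at 53.2170° = (0.598786,0.800909)
center distance |VC| = r/sin(θ/2) = 0.627812/sin(18.5973°) = 1.968589
C = V + |VC|·bis = (18.4914,10.2461)
T_A = V + ((C−V)·d_A)·d_A = V + 1.8658·d_A = (18.8481,9.7295)
T_B = V + ((C−V)·d_B)·d_B = V + 1.8658·d_B = (17.8949,10.4421)
sweep = 180° − θ = 142.8054°

center=(18.4914,10.2461) T_A=(18.8481,9.7295) T_B=(17.8949,10.4421) sweep=142.8054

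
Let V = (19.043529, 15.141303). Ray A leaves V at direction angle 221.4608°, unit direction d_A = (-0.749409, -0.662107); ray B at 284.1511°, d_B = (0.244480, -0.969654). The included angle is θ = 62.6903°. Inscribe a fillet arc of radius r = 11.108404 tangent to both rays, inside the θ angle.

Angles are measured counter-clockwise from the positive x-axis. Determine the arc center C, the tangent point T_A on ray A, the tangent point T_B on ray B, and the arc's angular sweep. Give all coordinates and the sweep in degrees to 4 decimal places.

bisector direction at 252.8060° = (-0.295609,-0.955309)
center distance |VC| = r/sin(θ/2) = 11.108404/sin(31.3452°) = 21.354419
C = V + |VC|·bis = (12.7310,-5.2588)
T_A = V + ((C−V)·d_A)·d_A = V + 18.2377·d_A = (5.3760,3.0660)
T_B = V + ((C−V)·d_B)·d_B = V + 18.2377·d_B = (23.5023,-2.5430)
sweep = 180° − θ = 117.3097°

center=(12.7310,-5.2588) T_A=(5.3760,3.0660) T_B=(23.5023,-2.5430) sweep=117.3097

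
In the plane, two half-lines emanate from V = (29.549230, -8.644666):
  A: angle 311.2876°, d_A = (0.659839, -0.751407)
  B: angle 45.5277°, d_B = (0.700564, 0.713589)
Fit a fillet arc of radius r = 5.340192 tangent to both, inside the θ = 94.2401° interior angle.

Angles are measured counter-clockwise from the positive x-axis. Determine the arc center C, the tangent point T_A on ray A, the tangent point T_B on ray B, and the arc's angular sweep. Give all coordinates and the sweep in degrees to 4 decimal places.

center=(36.8340,-8.8472) T_A=(32.8213,-12.3708) T_B=(33.0233,-5.1060) sweep=85.7599

bisector direction at 358.4076° = (0.999614,-0.027788)
center distance |VC| = r/sin(θ/2) = 5.340192/sin(47.1200°) = 7.287568
C = V + |VC|·bis = (36.8340,-8.8472)
T_A = V + ((C−V)·d_A)·d_A = V + 4.9589·d_A = (32.8213,-12.3708)
T_B = V + ((C−V)·d_B)·d_B = V + 4.9589·d_B = (33.0233,-5.1060)
sweep = 180° − θ = 85.7599°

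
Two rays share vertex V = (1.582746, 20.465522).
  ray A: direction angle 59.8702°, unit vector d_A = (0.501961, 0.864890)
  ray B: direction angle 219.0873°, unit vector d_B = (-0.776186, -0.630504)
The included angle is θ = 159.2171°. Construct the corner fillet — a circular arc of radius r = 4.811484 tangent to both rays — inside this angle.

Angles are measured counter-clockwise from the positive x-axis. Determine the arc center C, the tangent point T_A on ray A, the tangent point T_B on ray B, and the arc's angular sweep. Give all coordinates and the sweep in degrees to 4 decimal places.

center=(-2.1358,23.6438) T_A=(2.0256,21.2286) T_B=(0.8979,19.9092) sweep=20.7829

bisector direction at 139.4787° = (-0.760165,0.649730)
center distance |VC| = r/sin(θ/2) = 4.811484/sin(79.6085°) = 4.891716
C = V + |VC|·bis = (-2.1358,23.6438)
T_A = V + ((C−V)·d_A)·d_A = V + 0.8823·d_A = (2.0256,21.2286)
T_B = V + ((C−V)·d_B)·d_B = V + 0.8823·d_B = (0.8979,19.9092)
sweep = 180° − θ = 20.7829°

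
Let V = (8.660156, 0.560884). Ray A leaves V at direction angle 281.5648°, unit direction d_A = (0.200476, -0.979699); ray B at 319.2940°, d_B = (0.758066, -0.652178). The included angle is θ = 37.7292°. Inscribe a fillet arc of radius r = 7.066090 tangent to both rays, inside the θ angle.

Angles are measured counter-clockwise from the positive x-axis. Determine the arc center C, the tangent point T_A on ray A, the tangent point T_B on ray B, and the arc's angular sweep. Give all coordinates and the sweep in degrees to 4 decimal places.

bisector direction at 300.4294° = (0.506476,-0.862254)
center distance |VC| = r/sin(θ/2) = 7.066090/sin(18.8646°) = 21.853921
C = V + |VC|·bis = (19.7286,-18.2827)
T_A = V + ((C−V)·d_A)·d_A = V + 20.6800·d_A = (12.8060,-19.6993)
T_B = V + ((C−V)·d_B)·d_B = V + 20.6800·d_B = (24.3370,-12.9262)
sweep = 180° − θ = 142.2708°

center=(19.7286,-18.2827) T_A=(12.8060,-19.6993) T_B=(24.3370,-12.9262) sweep=142.2708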